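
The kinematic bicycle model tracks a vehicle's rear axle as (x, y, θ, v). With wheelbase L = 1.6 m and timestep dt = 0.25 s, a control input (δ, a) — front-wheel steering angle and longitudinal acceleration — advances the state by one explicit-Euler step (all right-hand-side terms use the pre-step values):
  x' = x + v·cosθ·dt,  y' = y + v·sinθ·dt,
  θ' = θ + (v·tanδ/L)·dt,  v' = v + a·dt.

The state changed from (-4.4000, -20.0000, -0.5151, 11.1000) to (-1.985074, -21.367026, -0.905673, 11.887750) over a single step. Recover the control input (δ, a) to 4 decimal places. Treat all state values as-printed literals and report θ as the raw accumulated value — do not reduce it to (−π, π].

a = (v'−v)/dt = (0.787750)/0.25 = 3.1510
Δθ = θ'−θ = -0.390573;  (v·dt/L) = 11.1000·0.25/1.6 = 1.734375
tan δ = Δθ·L/(v·dt) = -0.225195  →  δ = -0.2215

δ = -0.2215, a = 3.1510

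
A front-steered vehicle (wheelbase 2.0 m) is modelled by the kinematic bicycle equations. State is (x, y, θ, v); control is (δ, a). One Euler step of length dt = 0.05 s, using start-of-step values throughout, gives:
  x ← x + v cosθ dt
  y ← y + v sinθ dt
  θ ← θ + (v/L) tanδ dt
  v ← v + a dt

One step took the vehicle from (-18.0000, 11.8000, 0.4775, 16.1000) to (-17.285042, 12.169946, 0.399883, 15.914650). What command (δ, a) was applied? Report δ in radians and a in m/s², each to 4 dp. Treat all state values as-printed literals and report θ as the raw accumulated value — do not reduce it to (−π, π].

δ = -0.1905, a = -3.7070

a = (v'−v)/dt = (-0.185350)/0.05 = -3.7070
Δθ = θ'−θ = -0.077617;  (v·dt/L) = 16.1000·0.05/2.0 = 0.402500
tan δ = Δθ·L/(v·dt) = -0.192837  →  δ = -0.1905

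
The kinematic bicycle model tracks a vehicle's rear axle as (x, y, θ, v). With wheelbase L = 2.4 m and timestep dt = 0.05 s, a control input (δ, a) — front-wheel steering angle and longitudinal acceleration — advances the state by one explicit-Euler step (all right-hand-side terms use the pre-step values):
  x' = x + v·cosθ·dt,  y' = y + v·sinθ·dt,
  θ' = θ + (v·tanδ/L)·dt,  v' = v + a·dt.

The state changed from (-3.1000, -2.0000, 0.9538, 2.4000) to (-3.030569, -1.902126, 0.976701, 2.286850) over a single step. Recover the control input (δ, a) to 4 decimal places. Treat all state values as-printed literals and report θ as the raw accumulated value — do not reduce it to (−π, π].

δ = 0.4295, a = -2.2630

a = (v'−v)/dt = (-0.113150)/0.05 = -2.2630
Δθ = θ'−θ = 0.022901;  (v·dt/L) = 2.4000·0.05/2.4 = 0.050000
tan δ = Δθ·L/(v·dt) = 0.458020  →  δ = 0.4295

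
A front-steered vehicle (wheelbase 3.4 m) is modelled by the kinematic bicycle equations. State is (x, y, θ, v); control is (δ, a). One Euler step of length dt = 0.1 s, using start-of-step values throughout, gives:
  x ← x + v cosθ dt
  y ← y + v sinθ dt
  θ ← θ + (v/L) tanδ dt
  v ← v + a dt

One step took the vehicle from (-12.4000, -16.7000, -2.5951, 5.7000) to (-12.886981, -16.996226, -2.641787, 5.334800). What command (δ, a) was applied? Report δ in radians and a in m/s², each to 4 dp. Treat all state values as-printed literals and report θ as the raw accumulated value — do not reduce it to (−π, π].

δ = -0.2716, a = -3.6520

a = (v'−v)/dt = (-0.365200)/0.1 = -3.6520
Δθ = θ'−θ = -0.046687;  (v·dt/L) = 5.7000·0.1/3.4 = 0.167647
tan δ = Δθ·L/(v·dt) = -0.278484  →  δ = -0.2716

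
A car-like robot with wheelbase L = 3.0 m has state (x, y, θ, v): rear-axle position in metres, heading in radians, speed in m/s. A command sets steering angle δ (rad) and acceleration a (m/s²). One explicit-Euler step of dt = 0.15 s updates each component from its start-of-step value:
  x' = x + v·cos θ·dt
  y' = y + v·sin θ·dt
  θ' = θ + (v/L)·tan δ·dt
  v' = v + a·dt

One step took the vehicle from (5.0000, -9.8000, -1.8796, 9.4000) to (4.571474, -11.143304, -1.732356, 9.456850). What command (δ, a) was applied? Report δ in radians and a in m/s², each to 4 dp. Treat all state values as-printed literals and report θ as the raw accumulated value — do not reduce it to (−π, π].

a = (v'−v)/dt = (0.056850)/0.15 = 0.3790
Δθ = θ'−θ = 0.147244;  (v·dt/L) = 9.4000·0.15/3.0 = 0.470000
tan δ = Δθ·L/(v·dt) = 0.313285  →  δ = 0.3036

δ = 0.3036, a = 0.3790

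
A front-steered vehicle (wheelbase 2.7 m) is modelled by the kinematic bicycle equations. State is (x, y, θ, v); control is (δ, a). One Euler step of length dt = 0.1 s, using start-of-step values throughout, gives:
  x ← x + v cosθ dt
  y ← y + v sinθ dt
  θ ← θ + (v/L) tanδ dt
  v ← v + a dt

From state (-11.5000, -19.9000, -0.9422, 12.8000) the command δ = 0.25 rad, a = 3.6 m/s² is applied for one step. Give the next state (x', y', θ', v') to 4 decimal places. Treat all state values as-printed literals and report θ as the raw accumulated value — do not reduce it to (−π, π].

x' = -11.5000 + 12.8000·cos(-0.9422)·0.1 = -10.7473
y' = -19.9000 + 12.8000·sin(-0.9422)·0.1 = -20.9353
θ' = -0.9422 + (12.8000/2.7)·tan(0.25)·0.1 = -0.8211
v' = 12.8000 + 3.6000·0.1 = 13.1600

(-10.7473, -20.9353, -0.8211, 13.1600)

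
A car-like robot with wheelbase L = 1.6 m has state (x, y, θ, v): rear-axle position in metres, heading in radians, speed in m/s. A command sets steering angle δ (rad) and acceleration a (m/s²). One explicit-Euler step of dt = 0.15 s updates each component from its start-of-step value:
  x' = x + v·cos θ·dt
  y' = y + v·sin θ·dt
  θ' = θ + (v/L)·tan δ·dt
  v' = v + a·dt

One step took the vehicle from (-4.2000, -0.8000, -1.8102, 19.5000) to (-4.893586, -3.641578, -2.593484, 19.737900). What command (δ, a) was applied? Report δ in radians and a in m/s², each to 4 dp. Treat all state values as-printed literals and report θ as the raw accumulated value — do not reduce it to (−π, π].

a = (v'−v)/dt = (0.237900)/0.15 = 1.5860
Δθ = θ'−θ = -0.783284;  (v·dt/L) = 19.5000·0.15/1.6 = 1.828125
tan δ = Δθ·L/(v·dt) = -0.428463  →  δ = -0.4048

δ = -0.4048, a = 1.5860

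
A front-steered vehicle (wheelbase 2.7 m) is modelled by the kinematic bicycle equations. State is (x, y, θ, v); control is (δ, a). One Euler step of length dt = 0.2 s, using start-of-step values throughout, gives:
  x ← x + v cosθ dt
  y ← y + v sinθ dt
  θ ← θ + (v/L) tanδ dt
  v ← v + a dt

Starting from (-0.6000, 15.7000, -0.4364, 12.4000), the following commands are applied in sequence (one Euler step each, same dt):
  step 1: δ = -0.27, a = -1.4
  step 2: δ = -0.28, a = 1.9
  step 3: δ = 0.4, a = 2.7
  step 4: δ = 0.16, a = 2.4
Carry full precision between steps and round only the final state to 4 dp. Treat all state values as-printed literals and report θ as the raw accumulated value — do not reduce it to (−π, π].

after step 1 (δ=-0.27, a=-1.4): (1.647572, 14.651755, -0.690607, 12.120000)
after step 2 (δ=-0.28, a=1.9): (3.516135, 13.107653, -0.948767, 12.500000)
after step 3 (δ=0.4, a=2.7): (4.972848, 11.075908, -0.557292, 13.040000)
after step 4 (δ=0.16, a=2.4): (7.186233, 9.696563, -0.401412, 13.520000)

(7.1862, 9.6966, -0.4014, 13.5200)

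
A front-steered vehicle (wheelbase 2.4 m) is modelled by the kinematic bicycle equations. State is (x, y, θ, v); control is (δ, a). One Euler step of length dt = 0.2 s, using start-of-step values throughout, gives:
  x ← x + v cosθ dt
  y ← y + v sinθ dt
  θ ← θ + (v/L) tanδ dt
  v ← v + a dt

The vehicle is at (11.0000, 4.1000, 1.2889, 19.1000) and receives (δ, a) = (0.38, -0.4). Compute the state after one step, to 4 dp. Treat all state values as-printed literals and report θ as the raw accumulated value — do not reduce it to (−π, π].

x' = 11.0000 + 19.1000·cos(1.2889)·0.2 = 12.0626
y' = 4.1000 + 19.1000·sin(1.2889)·0.2 = 7.7692
θ' = 1.2889 + (19.1000/2.4)·tan(0.38)·0.2 = 1.9246
v' = 19.1000 − 0.4000·0.2 = 19.0200

(12.0626, 7.7692, 1.9246, 19.0200)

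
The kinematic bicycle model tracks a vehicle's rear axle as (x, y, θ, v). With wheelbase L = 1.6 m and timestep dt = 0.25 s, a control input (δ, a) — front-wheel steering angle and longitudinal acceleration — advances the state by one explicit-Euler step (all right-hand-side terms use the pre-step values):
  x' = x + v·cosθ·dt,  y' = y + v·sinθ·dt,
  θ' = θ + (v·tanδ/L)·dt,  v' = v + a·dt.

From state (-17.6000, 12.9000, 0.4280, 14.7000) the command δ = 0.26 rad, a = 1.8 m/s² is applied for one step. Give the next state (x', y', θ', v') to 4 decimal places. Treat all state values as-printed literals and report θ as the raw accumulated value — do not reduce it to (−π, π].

(-14.2565, 14.4253, 1.0390, 15.1500)

x' = -17.6000 + 14.7000·cos(0.4280)·0.25 = -14.2565
y' = 12.9000 + 14.7000·sin(0.4280)·0.25 = 14.4253
θ' = 0.4280 + (14.7000/1.6)·tan(0.26)·0.25 = 1.0390
v' = 14.7000 + 1.8000·0.25 = 15.1500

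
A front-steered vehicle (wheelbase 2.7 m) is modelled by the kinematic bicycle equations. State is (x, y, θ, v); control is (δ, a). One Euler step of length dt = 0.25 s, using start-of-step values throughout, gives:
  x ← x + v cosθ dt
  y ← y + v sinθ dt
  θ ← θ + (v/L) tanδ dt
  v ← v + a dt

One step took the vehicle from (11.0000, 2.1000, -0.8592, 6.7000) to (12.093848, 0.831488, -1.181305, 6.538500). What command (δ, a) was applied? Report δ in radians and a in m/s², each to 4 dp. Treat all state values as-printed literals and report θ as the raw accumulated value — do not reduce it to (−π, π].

δ = -0.4789, a = -0.6460

a = (v'−v)/dt = (-0.161500)/0.25 = -0.6460
Δθ = θ'−θ = -0.322105;  (v·dt/L) = 6.7000·0.25/2.7 = 0.620370
tan δ = Δθ·L/(v·dt) = -0.519214  →  δ = -0.4789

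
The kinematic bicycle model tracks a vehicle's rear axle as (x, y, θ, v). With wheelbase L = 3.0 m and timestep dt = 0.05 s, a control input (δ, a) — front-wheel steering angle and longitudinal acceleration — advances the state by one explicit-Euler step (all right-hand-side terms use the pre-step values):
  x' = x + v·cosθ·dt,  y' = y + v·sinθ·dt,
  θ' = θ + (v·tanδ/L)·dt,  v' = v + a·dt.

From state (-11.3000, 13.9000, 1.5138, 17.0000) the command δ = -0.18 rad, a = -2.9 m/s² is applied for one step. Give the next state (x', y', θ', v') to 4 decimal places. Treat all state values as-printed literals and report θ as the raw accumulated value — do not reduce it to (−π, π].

(-11.2516, 14.7486, 1.4622, 16.8550)

x' = -11.3000 + 17.0000·cos(1.5138)·0.05 = -11.2516
y' = 13.9000 + 17.0000·sin(1.5138)·0.05 = 14.7486
θ' = 1.5138 + (17.0000/3.0)·tan(-0.18)·0.05 = 1.4622
v' = 17.0000 − 2.9000·0.05 = 16.8550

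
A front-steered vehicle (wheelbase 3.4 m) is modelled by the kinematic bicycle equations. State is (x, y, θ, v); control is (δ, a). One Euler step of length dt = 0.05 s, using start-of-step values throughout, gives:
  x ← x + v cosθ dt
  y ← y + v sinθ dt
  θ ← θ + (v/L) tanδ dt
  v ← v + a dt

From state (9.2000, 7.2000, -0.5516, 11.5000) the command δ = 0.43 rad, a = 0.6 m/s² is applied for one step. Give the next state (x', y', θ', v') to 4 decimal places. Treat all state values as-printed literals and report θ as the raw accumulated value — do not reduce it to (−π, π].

x' = 9.2000 + 11.5000·cos(-0.5516)·0.05 = 9.6897
y' = 7.2000 + 11.5000·sin(-0.5516)·0.05 = 6.8987
θ' = -0.5516 + (11.5000/3.4)·tan(0.43)·0.05 = -0.4740
v' = 11.5000 + 0.6000·0.05 = 11.5300

(9.6897, 6.8987, -0.4740, 11.5300)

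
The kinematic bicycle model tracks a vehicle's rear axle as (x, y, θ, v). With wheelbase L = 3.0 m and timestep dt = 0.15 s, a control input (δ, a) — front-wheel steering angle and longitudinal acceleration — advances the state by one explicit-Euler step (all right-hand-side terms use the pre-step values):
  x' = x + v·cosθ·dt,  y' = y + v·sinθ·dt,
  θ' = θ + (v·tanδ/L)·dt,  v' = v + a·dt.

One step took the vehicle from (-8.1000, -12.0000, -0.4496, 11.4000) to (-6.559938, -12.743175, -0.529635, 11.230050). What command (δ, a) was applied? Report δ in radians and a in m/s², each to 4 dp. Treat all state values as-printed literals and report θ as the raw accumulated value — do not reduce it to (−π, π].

a = (v'−v)/dt = (-0.169950)/0.15 = -1.1330
Δθ = θ'−θ = -0.080035;  (v·dt/L) = 11.4000·0.15/3.0 = 0.570000
tan δ = Δθ·L/(v·dt) = -0.140412  →  δ = -0.1395

δ = -0.1395, a = -1.1330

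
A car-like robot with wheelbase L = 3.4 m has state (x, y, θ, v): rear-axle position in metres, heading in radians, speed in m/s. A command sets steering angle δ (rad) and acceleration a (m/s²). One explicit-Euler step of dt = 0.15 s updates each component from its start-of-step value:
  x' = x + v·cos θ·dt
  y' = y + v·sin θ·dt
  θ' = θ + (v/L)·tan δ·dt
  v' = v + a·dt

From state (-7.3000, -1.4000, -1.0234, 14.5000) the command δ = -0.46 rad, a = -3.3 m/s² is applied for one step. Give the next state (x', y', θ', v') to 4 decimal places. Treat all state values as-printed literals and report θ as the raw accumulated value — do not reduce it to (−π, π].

(-6.1680, -3.2572, -1.3403, 14.0050)

x' = -7.3000 + 14.5000·cos(-1.0234)·0.15 = -6.1680
y' = -1.4000 + 14.5000·sin(-1.0234)·0.15 = -3.2572
θ' = -1.0234 + (14.5000/3.4)·tan(-0.46)·0.15 = -1.3403
v' = 14.5000 − 3.3000·0.15 = 14.0050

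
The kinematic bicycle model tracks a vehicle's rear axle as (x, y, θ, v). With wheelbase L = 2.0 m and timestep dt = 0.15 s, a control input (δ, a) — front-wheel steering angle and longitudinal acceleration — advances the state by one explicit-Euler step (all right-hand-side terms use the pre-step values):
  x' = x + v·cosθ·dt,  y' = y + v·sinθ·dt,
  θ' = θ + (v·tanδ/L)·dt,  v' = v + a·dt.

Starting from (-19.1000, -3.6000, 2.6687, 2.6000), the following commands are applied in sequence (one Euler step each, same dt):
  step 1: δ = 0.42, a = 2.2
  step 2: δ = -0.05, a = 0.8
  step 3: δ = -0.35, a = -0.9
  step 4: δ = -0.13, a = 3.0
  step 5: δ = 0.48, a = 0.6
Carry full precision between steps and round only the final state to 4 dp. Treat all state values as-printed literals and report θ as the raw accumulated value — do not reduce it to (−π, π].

(-21.1049, -2.6322, 2.7641, 3.4550)

after step 1 (δ=0.42, a=2.2): (-19.447199, -3.422369, 2.755782, 2.930000)
after step 2 (δ=-0.05, a=0.8): (-19.854393, -3.256981, 2.744785, 3.050000)
after step 3 (δ=-0.35, a=-0.9): (-20.276345, -3.080168, 2.661285, 2.915000)
after step 4 (δ=-0.13, a=3.0): (-20.664122, -2.878136, 2.632702, 3.365000)
after step 5 (δ=0.48, a=0.6): (-21.104912, -2.632217, 2.764091, 3.455000)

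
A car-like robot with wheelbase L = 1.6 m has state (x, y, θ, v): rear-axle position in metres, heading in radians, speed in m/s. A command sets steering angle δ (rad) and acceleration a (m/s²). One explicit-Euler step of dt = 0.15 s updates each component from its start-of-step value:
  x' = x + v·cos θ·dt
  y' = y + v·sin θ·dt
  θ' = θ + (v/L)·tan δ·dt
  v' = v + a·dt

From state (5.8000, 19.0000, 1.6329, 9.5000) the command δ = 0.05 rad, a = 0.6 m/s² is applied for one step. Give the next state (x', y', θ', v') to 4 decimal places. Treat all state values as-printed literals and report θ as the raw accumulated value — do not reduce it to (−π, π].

x' = 5.8000 + 9.5000·cos(1.6329)·0.15 = 5.7116
y' = 19.0000 + 9.5000·sin(1.6329)·0.15 = 20.4223
θ' = 1.6329 + (9.5000/1.6)·tan(0.05)·0.15 = 1.6775
v' = 9.5000 + 0.6000·0.15 = 9.5900

(5.7116, 20.4223, 1.6775, 9.5900)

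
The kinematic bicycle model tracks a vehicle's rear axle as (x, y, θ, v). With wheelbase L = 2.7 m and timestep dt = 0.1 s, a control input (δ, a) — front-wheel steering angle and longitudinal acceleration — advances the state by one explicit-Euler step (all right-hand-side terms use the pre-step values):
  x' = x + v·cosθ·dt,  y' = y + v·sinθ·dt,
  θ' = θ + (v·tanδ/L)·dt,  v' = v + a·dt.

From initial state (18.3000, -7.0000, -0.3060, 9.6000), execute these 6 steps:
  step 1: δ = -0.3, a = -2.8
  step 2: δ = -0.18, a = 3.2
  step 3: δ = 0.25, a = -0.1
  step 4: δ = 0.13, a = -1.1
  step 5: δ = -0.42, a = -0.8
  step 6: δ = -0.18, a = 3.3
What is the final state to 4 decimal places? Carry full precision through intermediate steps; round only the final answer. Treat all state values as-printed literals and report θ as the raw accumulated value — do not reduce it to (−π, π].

(23.5414, -9.2436, -0.5621, 9.7700)

after step 1 (δ=-0.3, a=-2.8): (19.215404, -7.289197, -0.415986, 9.320000)
after step 2 (δ=-0.18, a=3.2): (20.067922, -7.665811, -0.478799, 9.640000)
after step 3 (δ=0.25, a=-0.1): (20.923519, -8.109939, -0.387633, 9.630000)
after step 4 (δ=0.13, a=-1.1): (21.815070, -8.473951, -0.341003, 9.520000)
after step 5 (δ=-0.42, a=-0.8): (22.712254, -8.792331, -0.498461, 9.440000)
after step 6 (δ=-0.18, a=3.3): (23.541387, -9.243634, -0.562083, 9.770000)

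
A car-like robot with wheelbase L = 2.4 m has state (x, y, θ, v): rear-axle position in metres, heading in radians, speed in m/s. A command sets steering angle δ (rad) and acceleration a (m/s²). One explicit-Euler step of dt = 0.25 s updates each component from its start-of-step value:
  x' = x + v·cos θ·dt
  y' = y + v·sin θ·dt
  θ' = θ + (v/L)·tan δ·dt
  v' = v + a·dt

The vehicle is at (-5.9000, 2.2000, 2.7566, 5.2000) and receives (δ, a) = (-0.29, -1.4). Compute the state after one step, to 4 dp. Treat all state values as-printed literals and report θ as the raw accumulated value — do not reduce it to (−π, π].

x' = -5.9000 + 5.2000·cos(2.7566)·0.25 = -7.1048
y' = 2.2000 + 5.2000·sin(2.7566)·0.25 = 2.6882
θ' = 2.7566 + (5.2000/2.4)·tan(-0.29)·0.25 = 2.5950
v' = 5.2000 − 1.4000·0.25 = 4.8500

(-7.1048, 2.6882, 2.5950, 4.8500)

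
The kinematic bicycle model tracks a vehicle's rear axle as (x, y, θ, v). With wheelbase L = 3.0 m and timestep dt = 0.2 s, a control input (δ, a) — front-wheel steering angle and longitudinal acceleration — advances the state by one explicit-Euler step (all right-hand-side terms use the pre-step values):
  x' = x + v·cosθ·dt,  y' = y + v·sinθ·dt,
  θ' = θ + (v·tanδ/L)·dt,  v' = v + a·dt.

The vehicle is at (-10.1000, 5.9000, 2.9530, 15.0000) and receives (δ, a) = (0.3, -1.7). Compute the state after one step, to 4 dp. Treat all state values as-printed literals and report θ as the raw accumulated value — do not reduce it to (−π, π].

x' = -10.1000 + 15.0000·cos(2.9530)·0.2 = -13.0468
y' = 5.9000 + 15.0000·sin(2.9530)·0.2 = 6.4624
θ' = 2.9530 + (15.0000/3.0)·tan(0.3)·0.2 = 3.2623
v' = 15.0000 − 1.7000·0.2 = 14.6600

(-13.0468, 6.4624, 3.2623, 14.6600)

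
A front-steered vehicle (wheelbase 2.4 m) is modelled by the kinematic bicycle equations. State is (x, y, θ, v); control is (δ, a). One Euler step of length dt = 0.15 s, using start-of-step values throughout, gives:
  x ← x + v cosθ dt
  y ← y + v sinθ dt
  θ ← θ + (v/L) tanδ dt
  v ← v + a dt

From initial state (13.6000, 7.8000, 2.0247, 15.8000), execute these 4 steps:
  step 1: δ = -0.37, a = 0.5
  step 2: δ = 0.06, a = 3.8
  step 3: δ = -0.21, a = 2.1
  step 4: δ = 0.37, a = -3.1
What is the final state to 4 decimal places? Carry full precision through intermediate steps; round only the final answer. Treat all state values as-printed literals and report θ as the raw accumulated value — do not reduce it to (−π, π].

after step 1 (δ=-0.37, a=0.5): (12.560809, 9.930019, 1.641685, 15.875000)
after step 2 (δ=0.06, a=3.8): (12.392146, 12.305289, 1.701288, 16.445000)
after step 3 (δ=-0.21, a=2.1): (12.071169, 14.751066, 1.482217, 16.760000)
after step 4 (δ=0.37, a=-3.1): (12.293565, 17.255210, 1.888504, 16.295000)

(12.2936, 17.2552, 1.8885, 16.2950)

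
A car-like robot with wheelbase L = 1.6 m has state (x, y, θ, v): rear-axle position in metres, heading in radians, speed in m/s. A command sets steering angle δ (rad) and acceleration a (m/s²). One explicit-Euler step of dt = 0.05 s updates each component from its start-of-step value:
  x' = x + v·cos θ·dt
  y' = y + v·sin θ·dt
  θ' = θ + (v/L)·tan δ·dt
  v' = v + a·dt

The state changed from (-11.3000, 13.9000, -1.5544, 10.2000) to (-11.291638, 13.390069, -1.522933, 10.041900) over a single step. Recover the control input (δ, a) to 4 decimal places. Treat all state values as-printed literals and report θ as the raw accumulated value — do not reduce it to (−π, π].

δ = 0.0984, a = -3.1620

a = (v'−v)/dt = (-0.158100)/0.05 = -3.1620
Δθ = θ'−θ = 0.031467;  (v·dt/L) = 10.2000·0.05/1.6 = 0.318750
tan δ = Δθ·L/(v·dt) = 0.098720  →  δ = 0.0984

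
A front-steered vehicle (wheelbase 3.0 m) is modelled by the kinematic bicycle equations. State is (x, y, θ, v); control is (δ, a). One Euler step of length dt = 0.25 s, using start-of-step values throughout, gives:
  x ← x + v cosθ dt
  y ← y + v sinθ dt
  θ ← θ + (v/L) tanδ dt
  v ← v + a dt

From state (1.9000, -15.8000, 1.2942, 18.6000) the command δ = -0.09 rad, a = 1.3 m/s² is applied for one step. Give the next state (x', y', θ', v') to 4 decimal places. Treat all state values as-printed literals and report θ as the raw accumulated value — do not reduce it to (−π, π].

x' = 1.9000 + 18.6000·cos(1.2942)·0.25 = 3.1698
y' = -15.8000 + 18.6000·sin(1.2942)·0.25 = -11.3267
θ' = 1.2942 + (18.6000/3.0)·tan(-0.09)·0.25 = 1.1543
v' = 18.6000 + 1.3000·0.25 = 18.9250

(3.1698, -11.3267, 1.1543, 18.9250)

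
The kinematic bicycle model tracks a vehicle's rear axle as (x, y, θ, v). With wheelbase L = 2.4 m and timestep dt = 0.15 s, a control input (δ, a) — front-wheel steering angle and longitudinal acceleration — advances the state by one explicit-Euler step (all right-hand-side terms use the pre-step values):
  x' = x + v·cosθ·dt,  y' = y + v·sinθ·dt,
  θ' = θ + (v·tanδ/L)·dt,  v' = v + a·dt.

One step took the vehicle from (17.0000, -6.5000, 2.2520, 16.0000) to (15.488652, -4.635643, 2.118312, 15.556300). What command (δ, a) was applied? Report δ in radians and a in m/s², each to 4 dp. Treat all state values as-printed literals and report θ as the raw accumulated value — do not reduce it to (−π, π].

δ = -0.1329, a = -2.9580

a = (v'−v)/dt = (-0.443700)/0.15 = -2.9580
Δθ = θ'−θ = -0.133688;  (v·dt/L) = 16.0000·0.15/2.4 = 1.000000
tan δ = Δθ·L/(v·dt) = -0.133688  →  δ = -0.1329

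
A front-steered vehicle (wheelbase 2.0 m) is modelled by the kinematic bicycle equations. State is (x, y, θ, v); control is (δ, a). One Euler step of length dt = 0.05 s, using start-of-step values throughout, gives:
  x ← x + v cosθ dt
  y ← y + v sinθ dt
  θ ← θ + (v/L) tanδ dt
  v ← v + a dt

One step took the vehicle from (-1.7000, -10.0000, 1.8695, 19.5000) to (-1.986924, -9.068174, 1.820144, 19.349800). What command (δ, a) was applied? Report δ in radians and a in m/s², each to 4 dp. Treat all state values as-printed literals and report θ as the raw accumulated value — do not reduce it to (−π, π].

δ = -0.1009, a = -3.0040

a = (v'−v)/dt = (-0.150200)/0.05 = -3.0040
Δθ = θ'−θ = -0.049356;  (v·dt/L) = 19.5000·0.05/2.0 = 0.487500
tan δ = Δθ·L/(v·dt) = -0.101243  →  δ = -0.1009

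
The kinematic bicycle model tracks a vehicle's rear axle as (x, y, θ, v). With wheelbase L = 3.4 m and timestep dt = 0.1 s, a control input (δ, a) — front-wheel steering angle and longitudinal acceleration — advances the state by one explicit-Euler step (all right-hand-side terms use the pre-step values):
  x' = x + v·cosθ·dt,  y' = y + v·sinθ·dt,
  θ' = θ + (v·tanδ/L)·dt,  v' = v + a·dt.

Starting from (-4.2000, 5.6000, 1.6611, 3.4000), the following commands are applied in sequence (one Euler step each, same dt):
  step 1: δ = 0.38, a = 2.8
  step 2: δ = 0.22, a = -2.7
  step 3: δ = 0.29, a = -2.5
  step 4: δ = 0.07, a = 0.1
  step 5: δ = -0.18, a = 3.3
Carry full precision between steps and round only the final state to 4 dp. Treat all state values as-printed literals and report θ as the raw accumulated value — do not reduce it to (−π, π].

after step 1 (δ=0.38, a=2.8): (-4.230662, 5.938615, 1.701041, 3.680000)
after step 2 (δ=0.22, a=-2.7): (-4.278456, 6.303498, 1.725245, 3.410000)
after step 3 (δ=0.29, a=-2.5): (-4.330914, 6.640439, 1.755174, 3.160000)
after step 4 (δ=0.07, a=0.1): (-4.388848, 6.951083, 1.761690, 3.170000)
after step 5 (δ=-0.18, a=3.3): (-4.448994, 7.262324, 1.744724, 3.500000)

(-4.4490, 7.2623, 1.7447, 3.5000)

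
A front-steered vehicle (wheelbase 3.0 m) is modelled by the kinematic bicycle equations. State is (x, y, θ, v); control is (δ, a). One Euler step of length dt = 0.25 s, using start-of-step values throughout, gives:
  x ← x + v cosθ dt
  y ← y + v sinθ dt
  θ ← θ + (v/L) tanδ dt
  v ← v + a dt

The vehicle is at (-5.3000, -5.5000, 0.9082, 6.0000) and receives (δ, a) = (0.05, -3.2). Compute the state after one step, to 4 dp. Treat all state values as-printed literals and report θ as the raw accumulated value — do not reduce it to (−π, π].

(-4.3773, -4.3174, 0.9332, 5.2000)

x' = -5.3000 + 6.0000·cos(0.9082)·0.25 = -4.3773
y' = -5.5000 + 6.0000·sin(0.9082)·0.25 = -4.3174
θ' = 0.9082 + (6.0000/3.0)·tan(0.05)·0.25 = 0.9332
v' = 6.0000 − 3.2000·0.25 = 5.2000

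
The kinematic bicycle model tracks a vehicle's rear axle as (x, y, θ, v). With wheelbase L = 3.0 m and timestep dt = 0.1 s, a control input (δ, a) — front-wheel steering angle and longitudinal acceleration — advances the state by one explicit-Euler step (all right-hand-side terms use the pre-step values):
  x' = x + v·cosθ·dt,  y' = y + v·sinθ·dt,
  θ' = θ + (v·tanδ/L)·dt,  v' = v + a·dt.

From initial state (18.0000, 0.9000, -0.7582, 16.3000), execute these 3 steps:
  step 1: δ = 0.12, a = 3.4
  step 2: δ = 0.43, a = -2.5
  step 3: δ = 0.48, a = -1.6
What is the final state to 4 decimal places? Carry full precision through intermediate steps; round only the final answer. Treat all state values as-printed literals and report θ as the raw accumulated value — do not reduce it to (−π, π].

(21.9481, -1.9791, -0.1539, 16.2300)

after step 1 (δ=0.12, a=3.4): (19.183502, -0.220813, -0.692685, 16.640000)
after step 2 (δ=0.43, a=-2.5): (20.464007, -1.283454, -0.438303, 16.390000)
after step 3 (δ=0.48, a=-1.6): (21.948077, -1.979052, -0.153876, 16.230000)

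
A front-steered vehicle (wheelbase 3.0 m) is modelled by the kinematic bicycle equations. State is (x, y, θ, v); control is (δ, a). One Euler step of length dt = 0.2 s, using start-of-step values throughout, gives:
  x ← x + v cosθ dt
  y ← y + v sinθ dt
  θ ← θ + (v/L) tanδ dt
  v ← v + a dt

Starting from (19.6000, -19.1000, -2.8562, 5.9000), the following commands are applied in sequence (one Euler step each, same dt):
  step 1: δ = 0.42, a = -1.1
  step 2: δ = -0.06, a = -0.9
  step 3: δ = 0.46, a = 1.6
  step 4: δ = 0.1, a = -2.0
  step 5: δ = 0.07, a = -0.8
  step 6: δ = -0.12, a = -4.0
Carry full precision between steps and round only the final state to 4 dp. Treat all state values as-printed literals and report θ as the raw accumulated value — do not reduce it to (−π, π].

(13.8346, -22.4093, -2.4996, 4.4600)

after step 1 (δ=0.42, a=-1.1): (18.467730, -19.432210, -2.680548, 5.680000)
after step 2 (δ=-0.06, a=-0.9): (17.450341, -19.937598, -2.703295, 5.500000)
after step 3 (δ=0.46, a=1.6): (16.454318, -20.404436, -2.521631, 5.820000)
after step 4 (δ=0.1, a=-2.0): (15.506938, -21.080725, -2.482701, 5.420000)
after step 5 (δ=0.07, a=-0.8): (14.649850, -21.744394, -2.457366, 5.260000)
after step 6 (δ=-0.12, a=-4.0): (13.834647, -22.409336, -2.499649, 4.460000)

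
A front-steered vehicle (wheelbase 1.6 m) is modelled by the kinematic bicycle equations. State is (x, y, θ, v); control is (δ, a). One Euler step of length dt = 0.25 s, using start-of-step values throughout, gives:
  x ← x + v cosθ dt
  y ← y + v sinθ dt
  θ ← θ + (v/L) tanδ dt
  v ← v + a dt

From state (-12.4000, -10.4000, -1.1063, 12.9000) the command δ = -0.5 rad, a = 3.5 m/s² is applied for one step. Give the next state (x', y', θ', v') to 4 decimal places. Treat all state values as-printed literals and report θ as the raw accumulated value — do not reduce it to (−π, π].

(-10.9553, -13.2833, -2.2074, 13.7750)

x' = -12.4000 + 12.9000·cos(-1.1063)·0.25 = -10.9553
y' = -10.4000 + 12.9000·sin(-1.1063)·0.25 = -13.2833
θ' = -1.1063 + (12.9000/1.6)·tan(-0.5)·0.25 = -2.2074
v' = 12.9000 + 3.5000·0.25 = 13.7750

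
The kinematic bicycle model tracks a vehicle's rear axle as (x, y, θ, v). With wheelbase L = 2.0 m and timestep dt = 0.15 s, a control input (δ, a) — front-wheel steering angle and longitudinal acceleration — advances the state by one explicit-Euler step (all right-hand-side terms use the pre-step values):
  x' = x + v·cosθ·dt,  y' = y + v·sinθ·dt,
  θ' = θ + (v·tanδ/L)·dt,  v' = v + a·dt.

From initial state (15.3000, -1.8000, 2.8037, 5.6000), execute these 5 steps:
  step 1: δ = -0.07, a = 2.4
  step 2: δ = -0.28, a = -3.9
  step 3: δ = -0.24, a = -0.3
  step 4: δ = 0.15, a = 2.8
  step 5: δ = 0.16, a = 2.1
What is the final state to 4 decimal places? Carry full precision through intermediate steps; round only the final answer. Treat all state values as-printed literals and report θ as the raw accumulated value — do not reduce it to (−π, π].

after step 1 (δ=-0.07, a=2.4): (14.507498, -1.521540, 2.774252, 5.960000)
after step 2 (δ=-0.28, a=-3.9): (13.673140, -1.200474, 2.645715, 5.375000)
after step 3 (δ=-0.24, a=-0.3): (12.964002, -0.816857, 2.547064, 5.330000)
after step 4 (δ=0.15, a=2.8): (12.301686, -0.369042, 2.607480, 5.750000)
after step 5 (δ=0.16, a=2.1): (11.559314, 0.070037, 2.677075, 6.065000)

(11.5593, 0.0700, 2.6771, 6.0650)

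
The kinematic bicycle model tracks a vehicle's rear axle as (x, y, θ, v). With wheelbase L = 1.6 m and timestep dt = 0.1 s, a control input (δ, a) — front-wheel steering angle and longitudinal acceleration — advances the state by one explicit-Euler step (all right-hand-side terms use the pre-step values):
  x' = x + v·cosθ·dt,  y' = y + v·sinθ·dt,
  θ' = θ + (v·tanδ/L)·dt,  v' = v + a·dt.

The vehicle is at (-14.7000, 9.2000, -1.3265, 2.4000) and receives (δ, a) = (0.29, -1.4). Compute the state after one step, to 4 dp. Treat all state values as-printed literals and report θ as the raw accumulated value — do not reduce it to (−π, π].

(-14.6420, 8.9671, -1.2817, 2.2600)

x' = -14.7000 + 2.4000·cos(-1.3265)·0.1 = -14.6420
y' = 9.2000 + 2.4000·sin(-1.3265)·0.1 = 8.9671
θ' = -1.3265 + (2.4000/1.6)·tan(0.29)·0.1 = -1.2817
v' = 2.4000 − 1.4000·0.1 = 2.2600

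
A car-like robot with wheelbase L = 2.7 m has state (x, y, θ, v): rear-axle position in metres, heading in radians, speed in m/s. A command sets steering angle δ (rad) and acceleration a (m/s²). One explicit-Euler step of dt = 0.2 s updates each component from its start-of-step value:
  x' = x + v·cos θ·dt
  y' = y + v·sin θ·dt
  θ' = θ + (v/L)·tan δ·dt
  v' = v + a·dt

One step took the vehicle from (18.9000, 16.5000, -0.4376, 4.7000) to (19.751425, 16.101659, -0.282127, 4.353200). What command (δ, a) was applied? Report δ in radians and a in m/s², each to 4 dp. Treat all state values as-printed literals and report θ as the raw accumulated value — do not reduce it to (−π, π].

δ = 0.4200, a = -1.7340

a = (v'−v)/dt = (-0.346800)/0.2 = -1.7340
Δθ = θ'−θ = 0.155473;  (v·dt/L) = 4.7000·0.2/2.7 = 0.348148
tan δ = Δθ·L/(v·dt) = 0.446571  →  δ = 0.4200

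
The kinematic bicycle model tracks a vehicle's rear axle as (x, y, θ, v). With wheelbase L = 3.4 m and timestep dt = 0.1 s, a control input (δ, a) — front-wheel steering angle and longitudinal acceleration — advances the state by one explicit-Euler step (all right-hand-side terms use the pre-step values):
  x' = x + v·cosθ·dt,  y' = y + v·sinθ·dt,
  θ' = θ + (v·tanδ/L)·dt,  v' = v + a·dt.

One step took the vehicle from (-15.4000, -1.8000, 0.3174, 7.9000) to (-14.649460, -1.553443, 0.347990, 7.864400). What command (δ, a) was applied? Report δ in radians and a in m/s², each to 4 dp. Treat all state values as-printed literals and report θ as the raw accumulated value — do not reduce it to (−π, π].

δ = 0.1309, a = -0.3560

a = (v'−v)/dt = (-0.035600)/0.1 = -0.3560
Δθ = θ'−θ = 0.030590;  (v·dt/L) = 7.9000·0.1/3.4 = 0.232353
tan δ = Δθ·L/(v·dt) = 0.131653  →  δ = 0.1309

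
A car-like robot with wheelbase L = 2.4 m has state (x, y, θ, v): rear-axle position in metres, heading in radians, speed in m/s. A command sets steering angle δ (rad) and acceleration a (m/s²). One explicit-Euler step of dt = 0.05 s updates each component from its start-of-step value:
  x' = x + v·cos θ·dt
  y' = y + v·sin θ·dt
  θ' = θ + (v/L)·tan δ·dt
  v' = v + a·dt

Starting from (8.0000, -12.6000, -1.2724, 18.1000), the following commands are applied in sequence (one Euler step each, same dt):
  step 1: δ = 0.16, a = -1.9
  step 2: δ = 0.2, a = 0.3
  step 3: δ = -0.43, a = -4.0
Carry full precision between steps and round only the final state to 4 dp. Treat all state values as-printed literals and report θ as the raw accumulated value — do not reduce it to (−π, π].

(8.9625, -15.1248, -1.3077, 17.8200)

after step 1 (δ=0.16, a=-1.9): (8.266059, -13.465007, -1.211546, 18.005000)
after step 2 (δ=0.2, a=0.3): (8.582562, -14.307786, -1.135509, 18.020000)
after step 3 (δ=-0.43, a=-4.0): (8.962487, -15.124767, -1.307683, 17.820000)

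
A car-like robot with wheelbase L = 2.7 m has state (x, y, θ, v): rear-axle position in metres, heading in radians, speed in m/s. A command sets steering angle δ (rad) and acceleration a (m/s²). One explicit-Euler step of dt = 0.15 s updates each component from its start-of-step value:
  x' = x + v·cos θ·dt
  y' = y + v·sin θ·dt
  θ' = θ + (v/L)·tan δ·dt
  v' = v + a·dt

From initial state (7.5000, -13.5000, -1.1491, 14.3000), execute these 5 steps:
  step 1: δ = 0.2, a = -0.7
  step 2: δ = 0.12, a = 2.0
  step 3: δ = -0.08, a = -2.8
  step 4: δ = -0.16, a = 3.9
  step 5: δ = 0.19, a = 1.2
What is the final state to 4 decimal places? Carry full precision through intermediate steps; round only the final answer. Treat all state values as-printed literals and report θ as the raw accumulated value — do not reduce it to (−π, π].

(13.1575, -22.5983, -0.9271, 14.8400)

after step 1 (δ=0.2, a=-0.7): (8.377967, -15.457089, -0.988058, 14.195000)
after step 2 (δ=0.12, a=2.0): (9.549720, -17.234926, -0.892968, 14.495000)
after step 3 (δ=-0.08, a=-2.8): (10.913198, -18.928528, -0.957528, 14.075000)
after step 4 (δ=-0.16, a=3.9): (12.128314, -20.655048, -1.083718, 14.660000)
after step 5 (δ=0.19, a=1.2): (13.157548, -22.598313, -0.927084, 14.840000)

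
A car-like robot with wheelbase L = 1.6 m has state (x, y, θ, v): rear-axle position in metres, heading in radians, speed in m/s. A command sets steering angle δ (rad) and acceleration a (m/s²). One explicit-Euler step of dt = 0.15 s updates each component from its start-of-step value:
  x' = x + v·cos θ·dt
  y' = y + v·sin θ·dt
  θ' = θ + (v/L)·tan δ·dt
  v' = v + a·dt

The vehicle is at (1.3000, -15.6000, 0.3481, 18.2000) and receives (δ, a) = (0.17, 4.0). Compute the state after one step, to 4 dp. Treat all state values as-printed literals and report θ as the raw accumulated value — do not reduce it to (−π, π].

(3.8663, -14.6688, 0.6410, 18.8000)

x' = 1.3000 + 18.2000·cos(0.3481)·0.15 = 3.8663
y' = -15.6000 + 18.2000·sin(0.3481)·0.15 = -14.6688
θ' = 0.3481 + (18.2000/1.6)·tan(0.17)·0.15 = 0.6410
v' = 18.2000 + 4.0000·0.15 = 18.8000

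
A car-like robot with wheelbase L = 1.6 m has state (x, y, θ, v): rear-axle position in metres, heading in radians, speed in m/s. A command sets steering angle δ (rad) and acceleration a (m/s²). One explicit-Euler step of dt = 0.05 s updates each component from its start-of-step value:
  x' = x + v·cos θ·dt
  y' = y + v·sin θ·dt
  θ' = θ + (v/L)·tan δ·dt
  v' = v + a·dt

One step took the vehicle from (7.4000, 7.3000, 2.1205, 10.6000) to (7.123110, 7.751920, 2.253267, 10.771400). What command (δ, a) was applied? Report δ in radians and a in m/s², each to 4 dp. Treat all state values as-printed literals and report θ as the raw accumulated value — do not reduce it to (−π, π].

δ = 0.3812, a = 3.4280

a = (v'−v)/dt = (0.171400)/0.05 = 3.4280
Δθ = θ'−θ = 0.132767;  (v·dt/L) = 10.6000·0.05/1.6 = 0.331250
tan δ = Δθ·L/(v·dt) = 0.400806  →  δ = 0.3812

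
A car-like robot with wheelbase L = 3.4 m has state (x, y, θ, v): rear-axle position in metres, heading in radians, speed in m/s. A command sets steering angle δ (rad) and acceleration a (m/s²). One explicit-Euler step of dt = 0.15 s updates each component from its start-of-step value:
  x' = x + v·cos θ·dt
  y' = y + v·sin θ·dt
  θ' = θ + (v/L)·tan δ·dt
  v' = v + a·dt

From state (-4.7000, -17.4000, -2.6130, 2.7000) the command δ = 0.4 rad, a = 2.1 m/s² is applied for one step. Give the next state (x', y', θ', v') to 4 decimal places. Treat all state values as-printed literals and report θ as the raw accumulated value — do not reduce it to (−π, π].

(-5.0497, -17.6042, -2.5626, 3.0150)

x' = -4.7000 + 2.7000·cos(-2.6130)·0.15 = -5.0497
y' = -17.4000 + 2.7000·sin(-2.6130)·0.15 = -17.6042
θ' = -2.6130 + (2.7000/3.4)·tan(0.4)·0.15 = -2.5626
v' = 2.7000 + 2.1000·0.15 = 3.0150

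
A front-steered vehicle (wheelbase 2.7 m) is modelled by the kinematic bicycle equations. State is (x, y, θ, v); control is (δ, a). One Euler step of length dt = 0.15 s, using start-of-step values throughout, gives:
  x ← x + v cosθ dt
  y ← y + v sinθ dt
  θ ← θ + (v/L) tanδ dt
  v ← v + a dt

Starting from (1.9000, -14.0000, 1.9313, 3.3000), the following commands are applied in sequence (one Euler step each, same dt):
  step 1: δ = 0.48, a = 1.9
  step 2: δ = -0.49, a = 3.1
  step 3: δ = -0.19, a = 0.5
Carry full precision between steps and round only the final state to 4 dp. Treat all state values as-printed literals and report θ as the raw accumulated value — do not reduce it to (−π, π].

(1.2805, -12.4833, 1.8772, 4.1250)

after step 1 (δ=0.48, a=1.9): (1.725391, -13.536819, 2.026745, 3.585000)
after step 2 (δ=-0.49, a=3.1): (1.488612, -13.054004, 1.920512, 4.050000)
after step 3 (δ=-0.19, a=0.5): (1.280464, -12.483275, 1.877240, 4.125000)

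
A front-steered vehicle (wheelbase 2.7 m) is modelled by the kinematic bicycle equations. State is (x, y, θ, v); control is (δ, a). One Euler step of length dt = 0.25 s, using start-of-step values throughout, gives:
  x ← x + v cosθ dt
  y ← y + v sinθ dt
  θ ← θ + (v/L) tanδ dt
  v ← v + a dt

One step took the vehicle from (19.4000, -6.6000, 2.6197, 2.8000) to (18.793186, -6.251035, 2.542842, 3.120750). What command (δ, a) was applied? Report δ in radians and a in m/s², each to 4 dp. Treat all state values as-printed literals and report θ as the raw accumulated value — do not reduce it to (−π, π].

a = (v'−v)/dt = (0.320750)/0.25 = 1.2830
Δθ = θ'−θ = -0.076858;  (v·dt/L) = 2.8000·0.25/2.7 = 0.259259
tan δ = Δθ·L/(v·dt) = -0.296452  →  δ = -0.2882

δ = -0.2882, a = 1.2830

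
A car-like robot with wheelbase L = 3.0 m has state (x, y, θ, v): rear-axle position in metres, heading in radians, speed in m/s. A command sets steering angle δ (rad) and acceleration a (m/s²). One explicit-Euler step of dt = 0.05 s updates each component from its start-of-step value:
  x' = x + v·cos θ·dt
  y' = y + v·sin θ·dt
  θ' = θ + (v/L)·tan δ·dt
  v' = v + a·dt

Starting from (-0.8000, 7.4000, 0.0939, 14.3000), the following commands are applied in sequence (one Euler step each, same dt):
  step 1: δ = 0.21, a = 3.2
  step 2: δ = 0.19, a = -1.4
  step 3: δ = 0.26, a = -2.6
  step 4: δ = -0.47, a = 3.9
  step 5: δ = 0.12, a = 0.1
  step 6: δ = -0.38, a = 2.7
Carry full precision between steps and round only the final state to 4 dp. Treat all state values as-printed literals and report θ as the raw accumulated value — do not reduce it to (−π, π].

(3.4533, 8.1018, 0.0669, 14.5950)

after step 1 (δ=0.21, a=3.2): (-0.088150, 7.467040, 0.144699, 14.460000)
after step 2 (δ=0.19, a=-1.4): (0.627294, 7.571293, 0.191048, 14.390000)
after step 3 (δ=0.26, a=-2.6): (1.333704, 7.707917, 0.254849, 14.260000)
after step 4 (δ=-0.47, a=3.9): (2.023675, 7.887664, 0.134122, 14.455000)
after step 5 (δ=0.12, a=0.1): (2.739934, 7.984310, 0.163172, 14.460000)
after step 6 (δ=-0.38, a=2.7): (3.453330, 8.101761, 0.066913, 14.595000)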